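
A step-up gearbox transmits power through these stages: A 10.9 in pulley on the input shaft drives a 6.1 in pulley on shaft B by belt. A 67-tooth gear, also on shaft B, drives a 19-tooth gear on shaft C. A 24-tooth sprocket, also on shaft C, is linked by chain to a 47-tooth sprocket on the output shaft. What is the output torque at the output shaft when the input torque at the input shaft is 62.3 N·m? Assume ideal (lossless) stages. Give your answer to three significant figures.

19.4 N·m

belt 6.1/10.9 = 0.55963 → τ = 62.3·0.55963 = 34.865 N·m
gear mesh 19/67 = 0.28358 → τ = 34.865·0.28358 = 9.8871 N·m
chain 47/24 = 1.9583 → τ = 9.8871·1.9583 = 19.362 N·m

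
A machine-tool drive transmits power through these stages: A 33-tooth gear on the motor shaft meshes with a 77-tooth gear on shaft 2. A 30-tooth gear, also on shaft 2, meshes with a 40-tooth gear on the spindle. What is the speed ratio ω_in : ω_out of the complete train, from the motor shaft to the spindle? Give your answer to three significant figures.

3.11

Each stage contributes driven/driver: gear mesh 77/33 = 2.3333, gear mesh 40/30 = 1.3333.
Overall: 2.3333 × 1.3333 = 3.1111.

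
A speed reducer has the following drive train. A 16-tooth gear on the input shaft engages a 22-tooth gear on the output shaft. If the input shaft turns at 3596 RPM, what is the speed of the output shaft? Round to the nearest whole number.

gear mesh 22/16 = 1.375 → 3596/1.375 = 2615.3 RPM

2615 RPM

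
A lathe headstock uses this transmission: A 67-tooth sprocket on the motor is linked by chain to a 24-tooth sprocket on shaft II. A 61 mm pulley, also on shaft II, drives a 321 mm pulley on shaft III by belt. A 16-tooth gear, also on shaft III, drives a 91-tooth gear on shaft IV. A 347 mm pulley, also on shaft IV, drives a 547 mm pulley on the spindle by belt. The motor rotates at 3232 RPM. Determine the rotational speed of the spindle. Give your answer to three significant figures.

chain 24/67 = 0.35821 → 3232/0.35821 = 9022.7 RPM
belt 321/61 = 5.2623 → 9022.7/5.2623 = 1714.6 RPM
gear mesh 91/16 = 5.6875 → 1714.6/5.6875 = 301.47 RPM
belt 547/347 = 1.5764 → 301.47/1.5764 = 191.24 RPM

191 RPM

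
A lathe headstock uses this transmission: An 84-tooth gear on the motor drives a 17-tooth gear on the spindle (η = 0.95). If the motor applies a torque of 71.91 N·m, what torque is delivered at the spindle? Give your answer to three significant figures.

13.8 N·m

Gear mesh: ratio = 17/84 = 0.20238; torque at the spindle = 71.91 × 0.20238 × 0.95 = 13.826 N·m.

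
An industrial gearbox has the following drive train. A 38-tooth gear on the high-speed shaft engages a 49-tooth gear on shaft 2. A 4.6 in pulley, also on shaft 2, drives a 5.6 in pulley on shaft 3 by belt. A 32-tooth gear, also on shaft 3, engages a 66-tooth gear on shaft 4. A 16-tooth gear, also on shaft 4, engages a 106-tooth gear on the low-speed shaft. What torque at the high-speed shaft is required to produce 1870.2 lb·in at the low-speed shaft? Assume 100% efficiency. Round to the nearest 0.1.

87.2 lb·in

Overall ratio R = 1.2895 × 1.2174 × 2.0625 × 6.625 = 21.45.
Input torque = output torque / R = 1870.2 / 21.45 = 87.19 lb·in.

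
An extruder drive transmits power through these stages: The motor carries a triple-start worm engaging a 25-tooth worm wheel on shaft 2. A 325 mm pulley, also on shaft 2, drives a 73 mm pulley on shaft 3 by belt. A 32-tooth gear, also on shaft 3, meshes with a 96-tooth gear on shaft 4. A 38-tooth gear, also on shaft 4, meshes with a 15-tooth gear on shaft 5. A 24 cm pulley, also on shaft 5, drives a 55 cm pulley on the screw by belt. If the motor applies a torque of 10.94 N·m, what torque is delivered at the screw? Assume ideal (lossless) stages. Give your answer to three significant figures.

55.6 N·m

After the worm (25/3): 10.94 × 8.3333 = 91.167 N·m
After the belt (73/325): 91.167 × 0.22462 = 20.477 N·m
After the gear mesh (96/32): 20.477 × 3 = 61.432 N·m
After the gear mesh (15/38): 61.432 × 0.39474 = 24.25 N·m
After the belt (55/24): 24.25 × 2.2917 = 55.572 N·m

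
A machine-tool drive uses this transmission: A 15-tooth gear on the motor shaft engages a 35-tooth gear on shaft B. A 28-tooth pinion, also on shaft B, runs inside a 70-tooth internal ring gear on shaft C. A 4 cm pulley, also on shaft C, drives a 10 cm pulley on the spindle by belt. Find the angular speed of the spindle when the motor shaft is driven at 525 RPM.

36 RPM

Gear mesh: ratio = 35/15 = 2.3333, so shaft B turns at 525 / 2.3333 = 225 RPM.
Internal gear: ratio = 70/28 = 2.5, so shaft C turns at 225 / 2.5 = 90 RPM.
Belt: ratio = 10/4 = 2.5, so the spindle turns at 90 / 2.5 = 36 RPM.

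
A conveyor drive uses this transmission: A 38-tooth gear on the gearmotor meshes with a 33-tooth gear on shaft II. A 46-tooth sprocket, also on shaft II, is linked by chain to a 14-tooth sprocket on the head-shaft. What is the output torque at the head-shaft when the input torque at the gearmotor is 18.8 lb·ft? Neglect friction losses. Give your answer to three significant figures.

4.97 lb·ft

Gear mesh: ratio = 33/38 = 0.86842; torque at shaft II = 18.8 × 0.86842 = 16.326 lb·ft.
Chain: ratio = 14/46 = 0.30435; torque at the head-shaft = 16.326 × 0.30435 = 4.9689 lb·ft.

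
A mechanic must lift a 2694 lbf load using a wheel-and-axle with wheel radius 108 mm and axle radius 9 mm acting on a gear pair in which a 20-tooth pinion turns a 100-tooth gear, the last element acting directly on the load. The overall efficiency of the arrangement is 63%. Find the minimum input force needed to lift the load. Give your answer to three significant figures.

71.3 lbf

Wheel-and-axle MA = R/r = 108/9 = 12.
Gear pair MA = 100/20 = 5.
Combined ideal MA = 12 × 5 = 60.
Actual MA = 60 × 0.63 = 37.8.
Effort = load / actual MA = 2694 / 37.8 = 71.27 lbf.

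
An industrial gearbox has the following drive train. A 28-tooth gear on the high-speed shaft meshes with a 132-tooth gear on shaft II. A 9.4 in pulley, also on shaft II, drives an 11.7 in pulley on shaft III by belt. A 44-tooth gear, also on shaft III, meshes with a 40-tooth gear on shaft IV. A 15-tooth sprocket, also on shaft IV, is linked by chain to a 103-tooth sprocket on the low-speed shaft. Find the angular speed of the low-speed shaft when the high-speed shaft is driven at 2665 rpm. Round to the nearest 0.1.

the high-speed shaft → shaft II (gear mesh, 132/28): 2665 ÷ 4.7143 = 565.3 rpm
shaft II → shaft III (belt, 11.7/9.4): 565.3 ÷ 1.2447 = 454.18 rpm
shaft III → shaft IV (gear mesh, 40/44): 454.18 ÷ 0.90909 = 499.59 rpm
shaft IV → the low-speed shaft (chain, 103/15): 499.59 ÷ 6.8667 = 72.756 rpm

72.8 rpm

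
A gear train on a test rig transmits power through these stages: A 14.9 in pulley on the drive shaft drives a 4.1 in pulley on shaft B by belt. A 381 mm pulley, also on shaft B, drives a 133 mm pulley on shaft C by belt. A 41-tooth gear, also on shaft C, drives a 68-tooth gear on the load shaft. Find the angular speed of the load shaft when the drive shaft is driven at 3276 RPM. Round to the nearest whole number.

20563 RPM

the drive shaft → shaft B (belt, 4.1/14.9): 3276 ÷ 0.27517 = 11905 RPM
shaft B → shaft C (belt, 133/381): 11905 ÷ 0.34908 = 34105 RPM
shaft C → the load shaft (gear mesh, 68/41): 34105 ÷ 1.6585 = 20563 RPM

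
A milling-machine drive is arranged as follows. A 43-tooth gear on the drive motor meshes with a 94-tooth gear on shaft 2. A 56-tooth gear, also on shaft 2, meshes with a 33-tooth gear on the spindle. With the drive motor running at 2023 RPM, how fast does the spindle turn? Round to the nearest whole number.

1570 RPM

gear mesh 94/43 = 2.186 → 2023/2.186 = 925.41 RPM
gear mesh 33/56 = 0.58929 → 925.41/0.58929 = 1570.4 RPM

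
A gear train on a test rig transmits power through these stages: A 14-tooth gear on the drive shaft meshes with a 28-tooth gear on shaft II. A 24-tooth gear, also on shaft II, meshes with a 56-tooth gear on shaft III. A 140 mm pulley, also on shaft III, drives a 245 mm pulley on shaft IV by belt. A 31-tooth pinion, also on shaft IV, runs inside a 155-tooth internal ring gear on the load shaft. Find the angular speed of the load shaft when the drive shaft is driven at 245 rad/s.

Gear mesh: ratio = 28/14 = 2, so shaft II turns at 245 / 2 = 122.5 rad/s.
Gear mesh: ratio = 56/24 = 2.3333, so shaft III turns at 122.5 / 2.3333 = 52.5 rad/s.
Belt: ratio = 245/140 = 1.75, so shaft IV turns at 52.5 / 1.75 = 30 rad/s.
Internal gear: ratio = 155/31 = 5, so the load shaft turns at 30 / 5 = 6 rad/s.

6 rad/s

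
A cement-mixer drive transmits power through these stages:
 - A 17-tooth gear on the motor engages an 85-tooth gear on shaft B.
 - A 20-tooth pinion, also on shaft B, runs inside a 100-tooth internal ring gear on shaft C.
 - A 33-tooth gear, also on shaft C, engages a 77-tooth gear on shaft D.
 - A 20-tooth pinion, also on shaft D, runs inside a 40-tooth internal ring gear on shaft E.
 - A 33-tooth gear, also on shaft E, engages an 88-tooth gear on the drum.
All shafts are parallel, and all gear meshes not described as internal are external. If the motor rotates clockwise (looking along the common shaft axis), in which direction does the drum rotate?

counterclockwise

the motor → shaft B: external mesh, 1 reversal → CCW.
shaft B → shaft C: internal mesh, same direction → CCW.
shaft C → shaft D: external mesh, 1 reversal → CW.
shaft D → shaft E: internal mesh, same direction → CW.
shaft E → the drum: external mesh, 1 reversal → CCW.
3 reversals in total — an odd number — so the drum turns opposite to the motor.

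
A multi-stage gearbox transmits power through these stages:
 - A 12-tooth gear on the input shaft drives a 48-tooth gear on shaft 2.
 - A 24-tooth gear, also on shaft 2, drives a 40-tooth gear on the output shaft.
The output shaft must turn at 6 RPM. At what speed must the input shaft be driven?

Overall ratio R = 4 × 1.6667 = 6.6667.
Required input speed = output speed × R = 6 × 6.6667 = 40 RPM.

40 RPM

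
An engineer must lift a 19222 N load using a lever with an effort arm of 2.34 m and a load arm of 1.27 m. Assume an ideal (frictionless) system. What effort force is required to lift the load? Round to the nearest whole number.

Lever MA = effort arm / load arm = 2.34/1.27 = 1.8425.
Effort = load / MA = 19222 / 1.8425 = 10432 N.

10432 N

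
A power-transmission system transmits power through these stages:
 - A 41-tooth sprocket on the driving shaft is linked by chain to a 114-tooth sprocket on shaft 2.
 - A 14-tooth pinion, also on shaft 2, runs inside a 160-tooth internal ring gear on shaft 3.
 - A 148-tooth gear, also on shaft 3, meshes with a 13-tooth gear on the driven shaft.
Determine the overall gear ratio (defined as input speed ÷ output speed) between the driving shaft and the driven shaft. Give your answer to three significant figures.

Each stage contributes driven/driver: chain 114/41 = 2.7805, internal gear 160/14 = 11.429, gear mesh 13/148 = 0.087838.
Overall: 2.7805 × 11.429 × 0.087838 = 2.7912.

2.79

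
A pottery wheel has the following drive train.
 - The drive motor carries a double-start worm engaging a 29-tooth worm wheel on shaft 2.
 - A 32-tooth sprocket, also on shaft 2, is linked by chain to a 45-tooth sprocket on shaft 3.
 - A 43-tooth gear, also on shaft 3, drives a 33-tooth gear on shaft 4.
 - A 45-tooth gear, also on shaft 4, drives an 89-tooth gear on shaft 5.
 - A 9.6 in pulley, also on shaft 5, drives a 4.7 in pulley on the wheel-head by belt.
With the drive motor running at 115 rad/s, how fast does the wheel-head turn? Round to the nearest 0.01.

7.59 rad/s

the drive motor → shaft 2 (worm, 29/2): 115 ÷ 14.5 = 7.931 rad/s
shaft 2 → shaft 3 (chain, 45/32): 7.931 ÷ 1.4062 = 5.6398 rad/s
shaft 3 → shaft 4 (gear mesh, 33/43): 5.6398 ÷ 0.76744 = 7.3489 rad/s
shaft 4 → shaft 5 (gear mesh, 89/45): 7.3489 ÷ 1.9778 = 3.7157 rad/s
shaft 5 → the wheel-head (belt, 4.7/9.6): 3.7157 ÷ 0.48958 = 7.5896 rad/s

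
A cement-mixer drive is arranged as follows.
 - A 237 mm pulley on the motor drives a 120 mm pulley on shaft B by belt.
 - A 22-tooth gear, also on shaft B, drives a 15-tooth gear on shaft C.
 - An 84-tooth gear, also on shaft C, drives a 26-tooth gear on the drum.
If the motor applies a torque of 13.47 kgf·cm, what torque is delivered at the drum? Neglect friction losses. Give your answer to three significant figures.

1.44 kgf·cm

belt 120/237 = 0.50633 → τ = 13.47·0.50633 = 6.8203 kgf·cm
gear mesh 15/22 = 0.68182 → τ = 6.8203·0.68182 = 4.6502 kgf·cm
gear mesh 26/84 = 0.30952 → τ = 4.6502·0.30952 = 1.4393 kgf·cm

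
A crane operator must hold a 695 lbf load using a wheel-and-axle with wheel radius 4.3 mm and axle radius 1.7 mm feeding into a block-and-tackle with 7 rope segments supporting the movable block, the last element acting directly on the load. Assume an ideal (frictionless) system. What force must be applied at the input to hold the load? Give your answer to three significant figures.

39.3 lbf

Wheel-and-axle MA = R/r = 4.3/1.7 = 2.5294.
Block-and-tackle MA = number of supporting rope parts = 7.
Combined ideal MA = 2.5294 × 7 = 17.706.
Effort = load / MA = 695 / 17.706 = 39.252 lbf.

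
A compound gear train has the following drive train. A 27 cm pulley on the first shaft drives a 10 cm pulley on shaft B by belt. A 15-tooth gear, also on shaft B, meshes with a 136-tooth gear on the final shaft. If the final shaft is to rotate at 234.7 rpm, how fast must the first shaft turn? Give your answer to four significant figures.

788.1 rpm

Overall ratio R = 0.37037 × 9.0667 = 3.358.
Required input speed = output speed × R = 234.7 × 3.358 = 788.13 rpm.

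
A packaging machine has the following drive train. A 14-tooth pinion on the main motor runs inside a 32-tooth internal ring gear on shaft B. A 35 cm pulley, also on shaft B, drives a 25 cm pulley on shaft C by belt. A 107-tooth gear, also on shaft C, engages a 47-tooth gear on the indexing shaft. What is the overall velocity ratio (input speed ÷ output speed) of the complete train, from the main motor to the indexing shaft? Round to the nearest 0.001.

Each stage contributes driven/driver: internal gear 32/14 = 2.2857, belt 25/35 = 0.71429, gear mesh 47/107 = 0.43925.
Overall: 2.2857 × 0.71429 × 0.43925 = 0.71715.

0.717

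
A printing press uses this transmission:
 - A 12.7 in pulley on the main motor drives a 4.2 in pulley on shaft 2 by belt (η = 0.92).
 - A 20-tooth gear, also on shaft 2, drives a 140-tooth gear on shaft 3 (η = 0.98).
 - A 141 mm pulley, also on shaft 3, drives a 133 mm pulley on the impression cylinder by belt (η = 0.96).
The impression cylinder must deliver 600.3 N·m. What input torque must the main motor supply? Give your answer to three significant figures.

318 N·m

Overall ratio R = 0.33071 × 7 × 0.94326 = 2.1836; overall efficiency η = 0.92 × 0.98 × 0.96 = 0.8655.
Input torque = output torque / (R × η) = 600.3 / (2.1836 × 0.8655) = 317.62 N·m.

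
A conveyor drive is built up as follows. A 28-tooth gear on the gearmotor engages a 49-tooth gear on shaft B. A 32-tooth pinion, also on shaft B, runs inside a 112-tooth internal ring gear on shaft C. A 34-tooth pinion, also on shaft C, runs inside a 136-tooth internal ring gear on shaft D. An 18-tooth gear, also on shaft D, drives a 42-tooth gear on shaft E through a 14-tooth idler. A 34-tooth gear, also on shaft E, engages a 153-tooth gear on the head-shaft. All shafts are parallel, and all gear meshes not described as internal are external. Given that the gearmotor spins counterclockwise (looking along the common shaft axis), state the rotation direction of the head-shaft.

counterclockwise

the gearmotor → shaft B: external mesh, 1 reversal → CW.
shaft B → shaft C: internal mesh, same direction → CW.
shaft C → shaft D: internal mesh, same direction → CW.
shaft D → shaft E: driver → idler → driven is 2 external meshes, 2 reversals → CW.
shaft E → the head-shaft: external mesh, 1 reversal → CCW.
4 reversals in total — an even number — so the head-shaft turns the same way as the gearmotor.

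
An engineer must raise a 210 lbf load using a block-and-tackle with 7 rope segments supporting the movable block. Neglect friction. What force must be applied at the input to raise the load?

Block-and-tackle MA = number of supporting rope parts = 7.
Effort = load / MA = 210 / 7 = 30 lbf.

30 lbf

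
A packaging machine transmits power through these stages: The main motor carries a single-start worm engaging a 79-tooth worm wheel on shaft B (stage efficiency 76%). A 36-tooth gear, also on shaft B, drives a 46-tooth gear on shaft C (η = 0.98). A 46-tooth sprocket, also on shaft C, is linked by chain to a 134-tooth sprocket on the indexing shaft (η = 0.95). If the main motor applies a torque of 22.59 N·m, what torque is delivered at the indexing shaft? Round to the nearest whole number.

worm 79/1 = 79 → τ = 22.59·79·0.76 = 1356.3 N·m
gear mesh 46/36 = 1.2778 → τ = 1356.3·1.2778·0.98 = 1698.4 N·m
chain 134/46 = 2.913 → τ = 1698.4·2.913·0.95 = 4700.1 N·m

4700 N·m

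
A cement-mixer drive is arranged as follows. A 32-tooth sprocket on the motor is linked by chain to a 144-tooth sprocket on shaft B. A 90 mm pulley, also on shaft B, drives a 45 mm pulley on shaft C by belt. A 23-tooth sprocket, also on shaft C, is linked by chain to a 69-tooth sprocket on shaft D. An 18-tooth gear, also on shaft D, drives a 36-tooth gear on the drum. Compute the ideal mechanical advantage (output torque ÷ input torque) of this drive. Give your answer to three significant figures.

13.5

Each stage contributes driven/driver: chain 144/32 = 4.5, belt 45/90 = 0.5, chain 69/23 = 3, gear mesh 36/18 = 2.
Overall: 4.5 × 0.5 × 3 × 2 = 13.5.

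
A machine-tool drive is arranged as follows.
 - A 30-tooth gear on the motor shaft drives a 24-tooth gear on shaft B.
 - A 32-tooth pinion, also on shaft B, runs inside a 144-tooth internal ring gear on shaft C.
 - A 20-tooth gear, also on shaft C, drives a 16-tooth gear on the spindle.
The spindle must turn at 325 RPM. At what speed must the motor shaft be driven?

Overall ratio R = 0.8 × 4.5 × 0.8 = 2.88.
Required input speed = output speed × R = 325 × 2.88 = 936 RPM.

936 RPM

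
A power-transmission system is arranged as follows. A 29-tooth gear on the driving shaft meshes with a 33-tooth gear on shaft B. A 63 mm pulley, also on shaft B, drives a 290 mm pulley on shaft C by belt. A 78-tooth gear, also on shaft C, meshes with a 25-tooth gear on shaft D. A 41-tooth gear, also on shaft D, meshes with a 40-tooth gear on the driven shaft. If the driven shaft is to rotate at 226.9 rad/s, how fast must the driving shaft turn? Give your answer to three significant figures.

372 rad/s

Overall ratio R = 1.1379 × 4.6032 × 0.32051 × 0.97561 = 1.6379.
Required input speed = output speed × R = 226.9 × 1.6379 = 371.65 rad/s.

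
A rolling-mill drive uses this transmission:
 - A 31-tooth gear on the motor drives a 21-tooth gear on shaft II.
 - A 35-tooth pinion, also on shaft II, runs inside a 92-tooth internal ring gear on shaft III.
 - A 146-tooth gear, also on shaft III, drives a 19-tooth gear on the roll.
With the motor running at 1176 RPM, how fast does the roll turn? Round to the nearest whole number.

gear mesh 21/31 = 0.67742 → 1176/0.67742 = 1736 RPM
internal gear 92/35 = 2.6286 → 1736/2.6286 = 660.43 RPM
gear mesh 19/146 = 0.13014 → 660.43/0.13014 = 5074.9 RPM

5075 RPM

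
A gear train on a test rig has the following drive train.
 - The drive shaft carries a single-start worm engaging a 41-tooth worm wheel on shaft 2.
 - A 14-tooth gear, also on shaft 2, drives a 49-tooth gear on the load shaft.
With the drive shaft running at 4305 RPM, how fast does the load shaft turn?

30 RPM

the drive shaft → shaft 2 (worm, 41/1): 4305 ÷ 41 = 105 RPM
shaft 2 → the load shaft (gear mesh, 49/14): 105 ÷ 3.5 = 30 RPM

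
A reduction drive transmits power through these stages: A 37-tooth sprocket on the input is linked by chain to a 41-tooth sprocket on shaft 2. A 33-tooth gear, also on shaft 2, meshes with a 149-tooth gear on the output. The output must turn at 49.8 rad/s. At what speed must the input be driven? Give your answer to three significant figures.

Overall ratio R = 1.1081 × 4.5152 = 5.0033.
Required input speed = output speed × R = 49.8 × 5.0033 = 249.16 rad/s.

249 rad/s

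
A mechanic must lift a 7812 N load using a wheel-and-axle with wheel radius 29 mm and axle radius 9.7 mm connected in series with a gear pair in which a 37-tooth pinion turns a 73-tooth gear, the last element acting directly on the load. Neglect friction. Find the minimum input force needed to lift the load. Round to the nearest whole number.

1324 N

Wheel-and-axle MA = R/r = 29/9.7 = 2.9897.
Gear pair MA = 73/37 = 1.973.
Combined ideal MA = 2.9897 × 1.973 = 5.8986.
Effort = load / MA = 7812 / 5.8986 = 1324.4 N.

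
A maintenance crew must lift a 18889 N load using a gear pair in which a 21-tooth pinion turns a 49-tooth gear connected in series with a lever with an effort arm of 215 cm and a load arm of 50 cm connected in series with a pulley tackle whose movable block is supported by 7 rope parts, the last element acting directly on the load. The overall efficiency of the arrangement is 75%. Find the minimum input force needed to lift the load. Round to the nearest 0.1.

Gear pair MA = 49/21 = 2.3333.
Lever MA = effort arm / load arm = 215/50 = 4.3.
Block-and-tackle MA = number of supporting rope parts = 7.
Combined ideal MA = 2.3333 × 4.3 × 7 = 70.233.
Actual MA = 70.233 × 0.75 = 52.675.
Effort = load / actual MA = 18889 / 52.675 = 358.6 N.

358.6 N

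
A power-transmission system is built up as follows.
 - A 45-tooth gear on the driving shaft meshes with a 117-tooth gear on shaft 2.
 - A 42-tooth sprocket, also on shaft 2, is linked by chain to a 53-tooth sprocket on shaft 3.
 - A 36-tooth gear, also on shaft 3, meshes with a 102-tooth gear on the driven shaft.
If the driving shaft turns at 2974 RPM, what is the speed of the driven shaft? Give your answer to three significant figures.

320 RPM

gear mesh 117/45 = 2.6 → 2974/2.6 = 1143.8 RPM
chain 53/42 = 1.2619 → 1143.8/1.2619 = 906.44 RPM
gear mesh 102/36 = 2.8333 → 906.44/2.8333 = 319.92 RPM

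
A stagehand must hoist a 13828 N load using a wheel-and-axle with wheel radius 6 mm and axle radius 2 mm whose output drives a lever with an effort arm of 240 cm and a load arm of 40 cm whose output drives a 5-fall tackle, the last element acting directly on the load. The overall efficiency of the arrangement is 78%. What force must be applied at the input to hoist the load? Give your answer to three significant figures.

197 N

Wheel-and-axle MA = R/r = 6/2 = 3.
Lever MA = effort arm / load arm = 240/40 = 6.
Block-and-tackle MA = number of supporting rope parts = 5.
Combined ideal MA = 3 × 6 × 5 = 90.
Actual MA = 90 × 0.78 = 70.2.
Effort = load / actual MA = 13828 / 70.2 = 196.98 N.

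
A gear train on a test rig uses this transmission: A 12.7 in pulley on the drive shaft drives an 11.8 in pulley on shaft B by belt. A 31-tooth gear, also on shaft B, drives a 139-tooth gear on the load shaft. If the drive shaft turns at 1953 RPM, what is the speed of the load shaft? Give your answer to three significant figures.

469 RPM

the drive shaft → shaft B (belt, 11.8/12.7): 1953 ÷ 0.92913 = 2102 RPM
shaft B → the load shaft (gear mesh, 139/31): 2102 ÷ 4.4839 = 468.78 RPM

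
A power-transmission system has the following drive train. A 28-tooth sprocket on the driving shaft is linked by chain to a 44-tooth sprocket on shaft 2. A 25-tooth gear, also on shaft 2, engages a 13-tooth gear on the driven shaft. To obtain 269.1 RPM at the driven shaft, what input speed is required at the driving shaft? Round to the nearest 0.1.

219.9 RPM

Overall ratio R = 1.5714 × 0.52 = 0.81714.
Required input speed = output speed × R = 269.1 × 0.81714 = 219.89 RPM.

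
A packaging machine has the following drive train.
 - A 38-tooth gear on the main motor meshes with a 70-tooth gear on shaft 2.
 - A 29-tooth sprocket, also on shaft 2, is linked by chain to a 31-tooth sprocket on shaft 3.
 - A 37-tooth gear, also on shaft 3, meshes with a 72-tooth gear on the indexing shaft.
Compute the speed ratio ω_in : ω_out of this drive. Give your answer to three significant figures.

Each stage contributes driven/driver: gear mesh 70/38 = 1.8421, chain 31/29 = 1.069, gear mesh 72/37 = 1.9459.
Overall: 1.8421 × 1.069 × 1.9459 = 3.8319.

3.83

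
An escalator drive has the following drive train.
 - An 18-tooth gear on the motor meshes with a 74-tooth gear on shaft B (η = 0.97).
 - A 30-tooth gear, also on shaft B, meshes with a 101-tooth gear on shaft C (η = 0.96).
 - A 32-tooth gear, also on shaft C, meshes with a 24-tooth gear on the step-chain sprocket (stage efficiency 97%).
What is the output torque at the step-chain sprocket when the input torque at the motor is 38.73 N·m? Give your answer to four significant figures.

363.1 N·m

gear mesh 74/18 = 4.1111 → τ = 38.73·4.1111·0.97 = 154.45 N·m
gear mesh 101/30 = 3.3667 → τ = 154.45·3.3667·0.96 = 499.17 N·m
gear mesh 24/32 = 0.75 → τ = 499.17·0.75·0.97 = 363.15 N·m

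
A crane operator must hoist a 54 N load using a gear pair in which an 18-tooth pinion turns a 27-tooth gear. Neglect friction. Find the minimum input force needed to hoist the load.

Gear pair MA = 27/18 = 1.5.
Effort = load / MA = 54 / 1.5 = 36 N.

36 N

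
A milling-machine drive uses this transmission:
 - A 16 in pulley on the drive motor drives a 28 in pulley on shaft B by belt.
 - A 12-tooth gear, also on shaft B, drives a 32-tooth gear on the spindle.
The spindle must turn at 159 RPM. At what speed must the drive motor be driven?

Overall ratio R = 1.75 × 2.6667 = 4.6667.
Required input speed = output speed × R = 159 × 4.6667 = 742 RPM.

742 RPM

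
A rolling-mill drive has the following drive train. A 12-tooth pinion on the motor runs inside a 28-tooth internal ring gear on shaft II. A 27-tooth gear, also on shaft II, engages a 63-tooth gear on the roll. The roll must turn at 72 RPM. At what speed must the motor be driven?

392 RPM

Overall ratio R = 2.3333 × 2.3333 = 5.4444.
Required input speed = output speed × R = 72 × 5.4444 = 392 RPM.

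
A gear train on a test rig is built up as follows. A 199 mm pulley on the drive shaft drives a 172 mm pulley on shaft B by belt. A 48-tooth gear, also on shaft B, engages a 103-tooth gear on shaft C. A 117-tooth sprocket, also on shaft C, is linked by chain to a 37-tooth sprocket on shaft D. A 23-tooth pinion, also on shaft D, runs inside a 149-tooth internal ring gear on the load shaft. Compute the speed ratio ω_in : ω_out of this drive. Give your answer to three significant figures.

Each stage contributes driven/driver: belt 172/199 = 0.86432, gear mesh 103/48 = 2.1458, chain 37/117 = 0.31624, internal gear 149/23 = 6.4783.
Overall: 0.86432 × 2.1458 × 0.31624 × 6.4783 = 3.7997.

3.80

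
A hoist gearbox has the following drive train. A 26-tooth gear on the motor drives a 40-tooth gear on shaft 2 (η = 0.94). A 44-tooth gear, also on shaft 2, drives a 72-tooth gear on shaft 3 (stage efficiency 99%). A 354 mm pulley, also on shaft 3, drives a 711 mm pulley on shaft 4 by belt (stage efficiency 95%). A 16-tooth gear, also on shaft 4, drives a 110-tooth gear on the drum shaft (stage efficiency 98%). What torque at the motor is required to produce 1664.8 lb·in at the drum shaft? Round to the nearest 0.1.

55.3 lb·in

Overall ratio R = 1.5385 × 1.6364 × 2.0085 × 6.875 = 34.762; overall efficiency η = 0.94 × 0.99 × 0.95 × 0.98 = 0.8664.
Input torque = output torque / (R × η) = 1664.8 / (34.762 × 0.8664) = 55.277 lb·in.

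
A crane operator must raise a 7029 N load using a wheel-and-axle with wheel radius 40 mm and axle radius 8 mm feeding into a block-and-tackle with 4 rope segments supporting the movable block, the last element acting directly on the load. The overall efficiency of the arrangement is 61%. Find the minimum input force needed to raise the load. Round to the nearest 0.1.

Wheel-and-axle MA = R/r = 40/8 = 5.
Block-and-tackle MA = number of supporting rope parts = 4.
Combined ideal MA = 5 × 4 = 20.
Actual MA = 20 × 0.61 = 12.2.
Effort = load / actual MA = 7029 / 12.2 = 576.15 N.

576.1 N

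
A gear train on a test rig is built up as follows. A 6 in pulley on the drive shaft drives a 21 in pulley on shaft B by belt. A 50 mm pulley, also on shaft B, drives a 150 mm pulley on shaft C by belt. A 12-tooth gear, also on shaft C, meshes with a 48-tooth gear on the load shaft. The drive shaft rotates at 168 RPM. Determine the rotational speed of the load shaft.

4 RPM

the drive shaft → shaft B (belt, 21/6): 168 ÷ 3.5 = 48 RPM
shaft B → shaft C (belt, 150/50): 48 ÷ 3 = 16 RPM
shaft C → the load shaft (gear mesh, 48/12): 16 ÷ 4 = 4 RPM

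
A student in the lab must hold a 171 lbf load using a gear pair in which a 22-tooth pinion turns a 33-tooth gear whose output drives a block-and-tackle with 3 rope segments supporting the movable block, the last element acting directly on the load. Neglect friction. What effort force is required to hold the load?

Gear pair MA = 33/22 = 1.5.
Block-and-tackle MA = number of supporting rope parts = 3.
Combined ideal MA = 1.5 × 3 = 4.5.
Effort = load / MA = 171 / 4.5 = 38 lbf.

38 lbf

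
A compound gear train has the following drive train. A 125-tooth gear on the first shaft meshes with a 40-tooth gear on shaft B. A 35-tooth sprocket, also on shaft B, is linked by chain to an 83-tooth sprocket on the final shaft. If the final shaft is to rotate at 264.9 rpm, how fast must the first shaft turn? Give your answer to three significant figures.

201 rpm

Overall ratio R = 0.32 × 2.3714 = 0.75886.
Required input speed = output speed × R = 264.9 × 0.75886 = 201.02 rpm.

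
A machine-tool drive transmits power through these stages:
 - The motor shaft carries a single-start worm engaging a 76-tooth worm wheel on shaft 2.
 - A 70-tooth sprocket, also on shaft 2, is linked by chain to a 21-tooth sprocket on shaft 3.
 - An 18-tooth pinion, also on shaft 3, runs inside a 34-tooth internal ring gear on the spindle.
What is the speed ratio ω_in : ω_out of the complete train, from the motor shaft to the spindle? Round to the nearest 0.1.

43.1

Each stage contributes driven/driver: worm 76/1 = 76, chain 21/70 = 0.3, internal gear 34/18 = 1.8889.
Overall: 76 × 0.3 × 1.8889 = 43.067.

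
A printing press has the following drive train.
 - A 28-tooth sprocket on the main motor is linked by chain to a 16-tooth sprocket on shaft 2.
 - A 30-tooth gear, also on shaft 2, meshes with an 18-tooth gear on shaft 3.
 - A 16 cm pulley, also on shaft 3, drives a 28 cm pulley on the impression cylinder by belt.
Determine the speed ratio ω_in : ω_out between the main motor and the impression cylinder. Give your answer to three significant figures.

Each stage contributes driven/driver: chain 16/28 = 0.57143, gear mesh 18/30 = 0.6, belt 28/16 = 1.75.
Overall: 0.57143 × 0.6 × 1.75 = 0.6.

0.600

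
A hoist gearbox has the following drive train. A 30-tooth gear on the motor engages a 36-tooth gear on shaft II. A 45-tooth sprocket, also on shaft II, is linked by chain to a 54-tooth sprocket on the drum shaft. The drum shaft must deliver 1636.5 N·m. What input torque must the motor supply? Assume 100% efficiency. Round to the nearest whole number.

Overall ratio R = 1.2 × 1.2 = 1.44.
Input torque = output torque / R = 1636.5 / 1.44 = 1136.5 N·m.

1136 N·m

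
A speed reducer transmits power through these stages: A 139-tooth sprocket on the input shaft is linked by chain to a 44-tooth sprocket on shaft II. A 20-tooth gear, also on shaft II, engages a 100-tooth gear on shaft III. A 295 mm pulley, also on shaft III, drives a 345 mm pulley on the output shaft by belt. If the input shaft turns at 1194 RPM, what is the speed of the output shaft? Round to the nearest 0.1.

Chain: ratio = 44/139 = 0.31655, so shaft II turns at 1194 / 0.31655 = 3772 RPM.
Gear mesh: ratio = 100/20 = 5, so shaft III turns at 3772 / 5 = 754.39 RPM.
Belt: ratio = 345/295 = 1.1695, so the output shaft turns at 754.39 / 1.1695 = 645.06 RPM.

645.1 RPM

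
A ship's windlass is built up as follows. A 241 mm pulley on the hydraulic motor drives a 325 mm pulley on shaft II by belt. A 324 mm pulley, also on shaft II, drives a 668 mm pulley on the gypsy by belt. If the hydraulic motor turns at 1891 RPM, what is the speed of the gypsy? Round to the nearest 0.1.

680.1 RPM

Belt: ratio = 325/241 = 1.3485, so shaft II turns at 1891 / 1.3485 = 1402.2 RPM.
Belt: ratio = 668/324 = 2.0617, so the gypsy turns at 1402.2 / 2.0617 = 680.13 RPM.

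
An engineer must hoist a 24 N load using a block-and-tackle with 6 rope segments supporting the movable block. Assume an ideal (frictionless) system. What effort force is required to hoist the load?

4 N

Block-and-tackle MA = number of supporting rope parts = 6.
Effort = load / MA = 24 / 6 = 4 N.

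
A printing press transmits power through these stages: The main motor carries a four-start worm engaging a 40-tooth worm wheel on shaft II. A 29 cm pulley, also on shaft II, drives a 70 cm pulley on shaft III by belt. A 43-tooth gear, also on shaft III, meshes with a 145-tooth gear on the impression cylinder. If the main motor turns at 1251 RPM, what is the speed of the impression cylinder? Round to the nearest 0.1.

worm 40/4 = 10 → 1251/10 = 125.1 RPM
belt 70/29 = 2.4138 → 125.1/2.4138 = 51.827 RPM
gear mesh 145/43 = 3.3721 → 51.827/3.3721 = 15.369 RPM

15.4 RPM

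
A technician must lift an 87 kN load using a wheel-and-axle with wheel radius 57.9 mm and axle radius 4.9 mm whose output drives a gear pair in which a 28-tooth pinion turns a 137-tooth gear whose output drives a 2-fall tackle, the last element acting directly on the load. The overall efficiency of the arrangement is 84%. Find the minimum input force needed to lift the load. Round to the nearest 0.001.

Wheel-and-axle MA = R/r = 57.9/4.9 = 11.816.
Gear pair MA = 137/28 = 4.8929.
Block-and-tackle MA = number of supporting rope parts = 2.
Combined ideal MA = 11.816 × 4.8929 × 2 = 115.63.
Actual MA = 115.63 × 0.84 = 97.13.
Effort = load / actual MA = 87 / 97.13 = 0.8957 kN.

0.896 kN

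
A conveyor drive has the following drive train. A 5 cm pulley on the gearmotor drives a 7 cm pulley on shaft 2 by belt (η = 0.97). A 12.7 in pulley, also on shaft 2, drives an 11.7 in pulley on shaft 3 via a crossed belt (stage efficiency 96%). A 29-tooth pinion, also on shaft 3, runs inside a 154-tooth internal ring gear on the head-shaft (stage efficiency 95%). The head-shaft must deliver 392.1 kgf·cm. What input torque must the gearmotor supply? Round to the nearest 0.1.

Overall ratio R = 1.4 × 0.92126 × 5.3103 = 6.8491; overall efficiency η = 0.97 × 0.96 × 0.95 = 0.8846.
Input torque = output torque / (R × η) = 392.1 / (6.8491 × 0.8846) = 64.714 kgf·cm.

64.7 kgf·cm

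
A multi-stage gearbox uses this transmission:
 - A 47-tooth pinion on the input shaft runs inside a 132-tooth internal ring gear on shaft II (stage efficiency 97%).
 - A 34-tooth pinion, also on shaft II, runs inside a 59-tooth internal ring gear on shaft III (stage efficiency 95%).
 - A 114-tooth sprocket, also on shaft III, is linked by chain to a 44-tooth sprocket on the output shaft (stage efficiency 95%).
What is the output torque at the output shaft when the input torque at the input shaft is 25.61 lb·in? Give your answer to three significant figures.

After the internal gear (132/47): 25.61 × 2.8085 × 0.97 = 69.768 lb·in
After the internal gear (59/34): 69.768 × 1.7353 × 0.95 = 115.01 lb·in
After the chain (44/114): 115.01 × 0.38596 × 0.95 = 42.172 lb·in

42.2 lb·in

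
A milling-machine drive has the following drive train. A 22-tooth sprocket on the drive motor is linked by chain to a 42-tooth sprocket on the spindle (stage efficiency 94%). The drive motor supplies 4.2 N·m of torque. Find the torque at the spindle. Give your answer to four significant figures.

Chain: ratio = 42/22 = 1.9091; torque at the spindle = 4.2 × 1.9091 × 0.94 = 7.5371 N·m.

7.537 N·m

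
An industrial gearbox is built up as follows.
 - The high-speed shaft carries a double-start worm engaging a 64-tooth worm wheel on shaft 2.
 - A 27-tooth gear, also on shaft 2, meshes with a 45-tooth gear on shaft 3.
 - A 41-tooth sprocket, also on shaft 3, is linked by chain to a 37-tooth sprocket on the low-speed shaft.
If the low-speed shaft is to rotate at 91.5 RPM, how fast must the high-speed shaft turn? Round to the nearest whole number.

4404 RPM

Overall ratio R = 32 × 1.6667 × 0.90244 = 48.13.
Required input speed = output speed × R = 91.5 × 48.13 = 4403.9 RPM.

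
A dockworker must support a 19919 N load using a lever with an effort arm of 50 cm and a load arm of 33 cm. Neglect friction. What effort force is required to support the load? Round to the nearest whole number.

Lever MA = effort arm / load arm = 50/33 = 1.5152.
Effort = load / MA = 19919 / 1.5152 = 13147 N.

13147 N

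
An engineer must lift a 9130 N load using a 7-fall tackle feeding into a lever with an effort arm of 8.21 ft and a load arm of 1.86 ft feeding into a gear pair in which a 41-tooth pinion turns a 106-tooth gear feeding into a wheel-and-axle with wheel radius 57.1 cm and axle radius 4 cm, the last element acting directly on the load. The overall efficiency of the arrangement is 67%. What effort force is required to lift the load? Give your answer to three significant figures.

12.0 N

Block-and-tackle MA = number of supporting rope parts = 7.
Lever MA = effort arm / load arm = 8.21/1.86 = 4.414.
Gear pair MA = 106/41 = 2.5854.
Wheel-and-axle MA = R/r = 57.1/4 = 14.275.
Combined ideal MA = 7 × 4.414 × 2.5854 × 14.275 = 1140.3.
Actual MA = 1140.3 × 0.67 = 764.01.
Effort = load / actual MA = 9130 / 764.01 = 11.95 N.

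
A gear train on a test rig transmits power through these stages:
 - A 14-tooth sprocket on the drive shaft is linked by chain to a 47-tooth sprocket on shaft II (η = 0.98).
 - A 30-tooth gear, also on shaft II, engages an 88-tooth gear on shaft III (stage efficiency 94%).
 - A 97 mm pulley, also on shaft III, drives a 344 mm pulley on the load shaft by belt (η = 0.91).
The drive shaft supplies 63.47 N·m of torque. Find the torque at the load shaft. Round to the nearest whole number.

After the chain (47/14): 63.47 × 3.3571 × 0.98 = 208.82 N·m
After the gear mesh (88/30): 208.82 × 2.9333 × 0.94 = 575.78 N·m
After the belt (344/97): 575.78 × 3.5464 × 0.91 = 1858.2 N·m

1858 N·m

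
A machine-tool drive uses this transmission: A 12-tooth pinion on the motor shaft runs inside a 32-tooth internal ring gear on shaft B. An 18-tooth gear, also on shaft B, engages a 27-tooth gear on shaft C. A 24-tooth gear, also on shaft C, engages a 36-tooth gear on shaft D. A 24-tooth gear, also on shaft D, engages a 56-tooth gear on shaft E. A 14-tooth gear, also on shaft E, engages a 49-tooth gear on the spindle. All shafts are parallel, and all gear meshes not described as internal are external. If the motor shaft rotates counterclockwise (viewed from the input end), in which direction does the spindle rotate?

the motor shaft → shaft B: internal mesh, same direction → CCW.
shaft B → shaft C: external mesh, 1 reversal → CW.
shaft C → shaft D: external mesh, 1 reversal → CCW.
shaft D → shaft E: external mesh, 1 reversal → CW.
shaft E → the spindle: external mesh, 1 reversal → CCW.
4 reversals in total — an even number — so the spindle turns the same way as the motor shaft.

counterclockwise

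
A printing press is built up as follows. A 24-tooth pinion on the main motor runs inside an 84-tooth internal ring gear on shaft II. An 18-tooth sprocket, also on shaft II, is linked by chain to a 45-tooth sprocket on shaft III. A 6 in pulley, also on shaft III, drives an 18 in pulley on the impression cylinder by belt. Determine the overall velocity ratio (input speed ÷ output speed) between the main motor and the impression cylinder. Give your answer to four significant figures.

26.25

Each stage contributes driven/driver: internal gear 84/24 = 3.5, chain 45/18 = 2.5, belt 18/6 = 3.
Overall: 3.5 × 2.5 × 3 = 26.25.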